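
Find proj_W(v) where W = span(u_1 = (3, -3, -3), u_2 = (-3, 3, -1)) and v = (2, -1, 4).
proj_W(v) = (3/2, -3/2, 4)

Set up U = [u_1 | ... | u_2] ∈ R^(3×2). The projector onto W = col(U) is P = U (U^T U)^(-1) U^T.
Compute U^T U =
  [27, -15]
  [-15, 19],
and U^T v = (-3, -13).
Solve U^T U · c = U^T v for the coefficients: c = (-7/8, -11/8). The projection is proj_W(v) = U c.
Check: (v - proj_W(v)) · u_1 = 0  (should be 0).
Check: (v - proj_W(v)) · u_2 = 0  (should be 0).
Result: proj_W(v) = (3/2, -3/2, 4).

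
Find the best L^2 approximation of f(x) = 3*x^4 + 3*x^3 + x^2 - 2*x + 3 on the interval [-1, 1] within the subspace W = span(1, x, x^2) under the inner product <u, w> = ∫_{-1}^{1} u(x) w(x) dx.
g(x) = 25*x^2/7 - x/5 + 96/35

The best approximation g ∈ W is the orthogonal projection of f onto W. Writing g = a_0 + a_1 x + a_2 x^2, the coefficients solve the normal equations G · a = b where
  G_{ij} = <φ_i, φ_j> and b_i = <f, φ_i>, with φ_0 = 1, φ_1 = x, φ_2 = x^2.
G =
  [2, 0, 2/3]
  [0, 2/3, 0]
  [2/3, 0, 2/5],
b = (118/15, -2/15, 114/35).
Solving gives a_0 = 96/35, a_1 = -1/5, a_2 = 25/7, so
  g(x) = 25*x^2/7 - x/5 + 96/35.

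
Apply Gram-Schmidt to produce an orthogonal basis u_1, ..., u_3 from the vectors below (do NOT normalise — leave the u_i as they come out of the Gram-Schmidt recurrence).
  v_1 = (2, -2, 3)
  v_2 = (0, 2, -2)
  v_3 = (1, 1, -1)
Orthogonal basis:
  u_1 = (2, -2, 3)
  u_2 = (20/17, 14/17, -4/17)
  u_3 = (1/9, -2/9, -2/9)

Apply the Gram-Schmidt recurrence
  u_1 = v_1
  u_i = v_i − Σ_{j<i} ((v_i · u_j) / (u_j · u_j)) · u_j.

Step by step this gives:
  u_1 = (2, -2, 3)
  u_2 = (20/17, 14/17, -4/17)
  u_3 = (1/9, -2/9, -2/9)

Orthogonality check:
  u_2 · u_1 = 0 (should be 0)
  u_3 · u_1 = 0 (should be 0)
  u_3 · u_2 = 0 (should be 0)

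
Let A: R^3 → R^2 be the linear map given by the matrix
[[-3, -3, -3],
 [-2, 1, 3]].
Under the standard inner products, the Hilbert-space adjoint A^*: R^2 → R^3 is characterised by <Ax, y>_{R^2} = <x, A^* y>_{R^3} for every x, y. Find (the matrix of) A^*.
A^* = A^T =
[[-3, -2],
 [-3, 1],
 [-3, 3]]

For real matrices with standard dot products, the defining identity <Ax, y> = <x, A^* y> gives (Ax)^T y = x^T (A^*) y, i.e. x^T A^T y = x^T (A^*) y. Since this holds for all x, y, we must have A^* = A^T. Therefore
A^* =
[[-3, -2],
 [-3, 1],
 [-3, 3]].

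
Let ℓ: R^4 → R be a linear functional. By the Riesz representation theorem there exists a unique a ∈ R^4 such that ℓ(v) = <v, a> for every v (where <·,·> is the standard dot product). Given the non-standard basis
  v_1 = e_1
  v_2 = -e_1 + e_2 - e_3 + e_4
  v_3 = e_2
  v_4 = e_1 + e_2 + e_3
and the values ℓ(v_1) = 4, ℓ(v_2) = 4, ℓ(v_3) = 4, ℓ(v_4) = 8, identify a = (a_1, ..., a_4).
a = (4, 4, 0, 4)

Write a = (a_1, ..., a_4) in the standard basis. For each basis vector v_i, ℓ(v_i) = <v_i, a> is a linear equation in the a_j's. Collect the n equations into a matrix system V a = ℓ, where row i of V is v_i (expressed in the standard basis). Since V is invertible (lower-triangular with 1s on the diagonal, up to permutation), solve by back-substitution:
  V =
[[1, 0, 0, 0],
 [-1, 1, -1, 1],
 [0, 1, 0, 0],
 [1, 1, 1, 0]]
  V a = (4, 4, 4, 8)
Solving gives a = (4, 4, 0, 4).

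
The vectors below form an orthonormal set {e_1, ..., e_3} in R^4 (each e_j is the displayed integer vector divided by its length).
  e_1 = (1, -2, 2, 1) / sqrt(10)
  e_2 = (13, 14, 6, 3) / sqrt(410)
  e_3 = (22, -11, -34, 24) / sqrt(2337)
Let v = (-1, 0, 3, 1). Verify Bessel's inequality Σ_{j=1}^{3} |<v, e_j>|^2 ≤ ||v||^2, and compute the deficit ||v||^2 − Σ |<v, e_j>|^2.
Σ |<v, e_j>|^2 = 458/57; ||v||^2 = 11; deficit = 169/57

Write each e_j = u_j / sqrt(<u_j, u_j>) where u_j is the displayed integer vector. Then <v, e_j> = <v, u_j> / sqrt(<u_j, u_j>), so |<v, e_j>|^2 = <v, u_j>^2 / <u_j, u_j>.
Coefficients: <v, e_1> = 6/sqrt(10), <v, e_2> = 8/sqrt(410), <v, e_3> = -100/sqrt(2337).
Square and sum: Σ |<v, e_j>|^2 = 458/57.
Compute ||v||^2 = v·v = 11.
Deficit = 11 − 458/57 = 169/57 ≥ 0, confirming Bessel's inequality. (The deficit equals ||v − Σ <v,e_j> e_j||^2, the squared distance from v to span{e_j}.)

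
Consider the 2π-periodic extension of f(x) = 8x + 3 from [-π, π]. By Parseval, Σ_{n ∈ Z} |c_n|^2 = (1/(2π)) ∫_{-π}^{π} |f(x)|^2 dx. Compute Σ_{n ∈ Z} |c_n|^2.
Σ |c_n|^2 = 64π^2/3 + 9

Expand and integrate term by term over [-π, π]:
  ∫ (8x)^2 dx = 64·(2π^3/3); ∫ 2·8·(3)·x dx = 0 (odd integrand); ∫ 3^2 dx = 9·2π.
So (1/(2π)) ∫_{-π}^{π} (8x + 3)^2 dx = 64π^2/3 + 9 = 64π^2/3 + 9.
Parseval ⇒ Σ |c_n|^2 = 64π^2/3 + 9.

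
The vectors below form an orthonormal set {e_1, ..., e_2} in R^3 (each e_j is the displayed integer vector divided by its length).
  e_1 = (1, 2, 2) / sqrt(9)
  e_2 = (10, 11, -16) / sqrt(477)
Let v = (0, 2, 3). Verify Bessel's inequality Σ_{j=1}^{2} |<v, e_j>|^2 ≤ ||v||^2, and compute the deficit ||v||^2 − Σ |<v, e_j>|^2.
Σ |<v, e_j>|^2 = 664/53; ||v||^2 = 13; deficit = 25/53

Write each e_j = u_j / sqrt(<u_j, u_j>) where u_j is the displayed integer vector. Then <v, e_j> = <v, u_j> / sqrt(<u_j, u_j>), so |<v, e_j>|^2 = <v, u_j>^2 / <u_j, u_j>.
Coefficients: <v, e_1> = 10/sqrt(9), <v, e_2> = -26/sqrt(477).
Square and sum: Σ |<v, e_j>|^2 = 664/53.
Compute ||v||^2 = v·v = 13.
Deficit = 13 − 664/53 = 25/53 ≥ 0, confirming Bessel's inequality. (The deficit equals ||v − Σ <v,e_j> e_j||^2, the squared distance from v to span{e_j}.)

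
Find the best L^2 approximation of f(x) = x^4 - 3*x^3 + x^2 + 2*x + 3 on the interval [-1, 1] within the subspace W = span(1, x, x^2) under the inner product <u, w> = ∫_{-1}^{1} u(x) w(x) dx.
g(x) = 13*x^2/7 + x/5 + 102/35

The best approximation g ∈ W is the orthogonal projection of f onto W. Writing g = a_0 + a_1 x + a_2 x^2, the coefficients solve the normal equations G · a = b where
  G_{ij} = <φ_i, φ_j> and b_i = <f, φ_i>, with φ_0 = 1, φ_1 = x, φ_2 = x^2.
G =
  [2, 0, 2/3]
  [0, 2/3, 0]
  [2/3, 0, 2/5],
b = (106/15, 2/15, 94/35).
Solving gives a_0 = 102/35, a_1 = 1/5, a_2 = 13/7, so
  g(x) = 13*x^2/7 + x/5 + 102/35.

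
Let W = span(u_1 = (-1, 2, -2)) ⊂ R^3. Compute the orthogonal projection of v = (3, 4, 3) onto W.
proj_W(v) = (1/9, -2/9, 2/9)

Set up U = [u_1 | ... | u_1] ∈ R^(3×1). The projector onto W = col(U) is P = U (U^T U)^(-1) U^T.
Compute U^T U =
  [9],
and U^T v = (-1).
Solve U^T U · c = U^T v for the coefficients: c = (-1/9). The projection is proj_W(v) = U c.
Check: (v - proj_W(v)) · u_1 = 0  (should be 0).
Result: proj_W(v) = (1/9, -2/9, 2/9).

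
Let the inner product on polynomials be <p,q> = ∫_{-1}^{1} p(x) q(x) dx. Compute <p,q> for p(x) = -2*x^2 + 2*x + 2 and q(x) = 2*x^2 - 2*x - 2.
<p,q> = -104/15

Expand the product: p(x)·q(x) = -4*x^4 + 8*x^3 + 4*x^2 - 8*x - 4.
∫_{-1}^{1} of each monomial x^k gives [2/(k+1) if k even, 0 if k odd]. Integrating term-by-term (or equivalently evaluating the antiderivative F(x) = -4*x^5/5 + 2*x^4 + 4*x^3/3 - 4*x^2 - 4*x at the endpoints):
  F(1) − F(−1) = -82/15 − (22/15) = -104/15.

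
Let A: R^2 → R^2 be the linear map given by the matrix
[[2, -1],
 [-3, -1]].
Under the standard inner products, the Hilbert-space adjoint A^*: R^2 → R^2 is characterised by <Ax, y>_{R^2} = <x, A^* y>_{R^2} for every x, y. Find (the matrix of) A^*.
A^* = A^T =
[[2, -3],
 [-1, -1]]

For real matrices with standard dot products, the defining identity <Ax, y> = <x, A^* y> gives (Ax)^T y = x^T (A^*) y, i.e. x^T A^T y = x^T (A^*) y. Since this holds for all x, y, we must have A^* = A^T. Therefore
A^* =
[[2, -3],
 [-1, -1]].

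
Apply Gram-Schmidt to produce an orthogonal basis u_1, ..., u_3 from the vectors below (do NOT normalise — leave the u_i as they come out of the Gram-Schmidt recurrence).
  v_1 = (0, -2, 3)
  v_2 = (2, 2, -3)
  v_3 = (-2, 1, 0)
Orthogonal basis:
  u_1 = (0, -2, 3)
  u_2 = (2, 0, 0)
  u_3 = (0, 9/13, 6/13)

Apply the Gram-Schmidt recurrence
  u_1 = v_1
  u_i = v_i − Σ_{j<i} ((v_i · u_j) / (u_j · u_j)) · u_j.

Step by step this gives:
  u_1 = (0, -2, 3)
  u_2 = (2, 0, 0)
  u_3 = (0, 9/13, 6/13)

Orthogonality check:
  u_2 · u_1 = 0 (should be 0)
  u_3 · u_1 = 0 (should be 0)
  u_3 · u_2 = 0 (should be 0)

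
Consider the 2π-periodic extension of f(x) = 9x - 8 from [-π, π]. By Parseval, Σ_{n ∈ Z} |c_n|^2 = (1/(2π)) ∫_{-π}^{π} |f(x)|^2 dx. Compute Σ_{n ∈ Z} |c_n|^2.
Σ |c_n|^2 = 27π^2 + 64

Expand and integrate term by term over [-π, π]:
  ∫ (9x)^2 dx = 81·(2π^3/3); ∫ 2·9·(-8)·x dx = 0 (odd integrand); ∫ (-8)^2 dx = 64·2π.
So (1/(2π)) ∫_{-π}^{π} (9x - 8)^2 dx = 81π^2/3 + 64 = 27π^2 + 64.
Parseval ⇒ Σ |c_n|^2 = 27π^2 + 64.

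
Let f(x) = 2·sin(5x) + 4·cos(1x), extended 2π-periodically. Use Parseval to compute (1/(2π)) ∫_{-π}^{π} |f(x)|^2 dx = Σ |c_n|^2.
Σ |c_n|^2 = 10

Expand |f|^2 and use orthogonality of {sin(nx), cos(mx)} on [-π, π]:
  ∫_{-π}^{π} sin(nx)^2 dx = π, ∫ cos(mx)^2 dx = π, and cross terms integrate to 0.
So ∫_{-π}^{π} f(x)^2 dx = 2^2 · π + 4^2 · π = (4 + 16)π.
Divide by 2π: (4 + 16)/2 = 10.
By Parseval, this equals Σ |c_n|^2.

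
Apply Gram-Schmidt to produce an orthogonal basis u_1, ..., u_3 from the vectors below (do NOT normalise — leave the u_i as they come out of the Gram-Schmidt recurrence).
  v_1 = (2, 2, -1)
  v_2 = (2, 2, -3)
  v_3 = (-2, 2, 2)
Orthogonal basis:
  u_1 = (2, 2, -1)
  u_2 = (-4/9, -4/9, -16/9)
  u_3 = (-2, 2, 0)

Apply the Gram-Schmidt recurrence
  u_1 = v_1
  u_i = v_i − Σ_{j<i} ((v_i · u_j) / (u_j · u_j)) · u_j.

Step by step this gives:
  u_1 = (2, 2, -1)
  u_2 = (-4/9, -4/9, -16/9)
  u_3 = (-2, 2, 0)

Orthogonality check:
  u_2 · u_1 = 0 (should be 0)
  u_3 · u_1 = 0 (should be 0)
  u_3 · u_2 = 0 (should be 0)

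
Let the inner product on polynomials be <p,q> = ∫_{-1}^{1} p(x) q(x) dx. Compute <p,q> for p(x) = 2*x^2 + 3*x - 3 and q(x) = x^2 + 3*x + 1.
<p,q> = 2/15

Expand the product: p(x)·q(x) = 2*x^4 + 9*x^3 + 8*x^2 - 6*x - 3.
∫_{-1}^{1} of each monomial x^k gives [2/(k+1) if k even, 0 if k odd]. Integrating term-by-term (or equivalently evaluating the antiderivative F(x) = 2*x^5/5 + 9*x^4/4 + 8*x^3/3 - 3*x^2 - 3*x at the endpoints):
  F(1) − F(−1) = -41/60 − (-49/60) = 2/15.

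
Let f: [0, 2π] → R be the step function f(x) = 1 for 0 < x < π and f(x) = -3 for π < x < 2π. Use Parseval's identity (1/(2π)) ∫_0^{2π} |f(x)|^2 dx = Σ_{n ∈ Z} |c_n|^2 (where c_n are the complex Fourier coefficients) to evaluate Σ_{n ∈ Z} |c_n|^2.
Σ |c_n|^2 = 5

Parseval equates the L^2 energy of f (normalised by 1/(2π)) with the ℓ^2 sum of its Fourier coefficients: (1/(2π)) ∫_0^{2π} |f|^2 = Σ |c_n|^2.
Compute the left side: (1/(2π)) [∫_0^π 1^2 dx + ∫_π^{2π} (-3)^2 dx] = (1/(2π)) · (1π + 9π) = (1 + 9)/2 = 5.
So Σ_{n ∈ Z} |c_n|^2 = 5.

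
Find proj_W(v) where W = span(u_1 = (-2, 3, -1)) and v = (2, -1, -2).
proj_W(v) = (5/7, -15/14, 5/14)

Set up U = [u_1 | ... | u_1] ∈ R^(3×1). The projector onto W = col(U) is P = U (U^T U)^(-1) U^T.
Compute U^T U =
  [14],
and U^T v = (-5).
Solve U^T U · c = U^T v for the coefficients: c = (-5/14). The projection is proj_W(v) = U c.
Check: (v - proj_W(v)) · u_1 = 0  (should be 0).
Result: proj_W(v) = (5/7, -15/14, 5/14).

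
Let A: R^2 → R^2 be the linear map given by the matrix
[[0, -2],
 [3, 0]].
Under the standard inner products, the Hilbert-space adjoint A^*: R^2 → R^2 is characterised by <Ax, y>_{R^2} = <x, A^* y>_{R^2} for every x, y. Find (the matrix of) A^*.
A^* = A^T =
[[0, 3],
 [-2, 0]]

For real matrices with standard dot products, the defining identity <Ax, y> = <x, A^* y> gives (Ax)^T y = x^T (A^*) y, i.e. x^T A^T y = x^T (A^*) y. Since this holds for all x, y, we must have A^* = A^T. Therefore
A^* =
[[0, 3],
 [-2, 0]].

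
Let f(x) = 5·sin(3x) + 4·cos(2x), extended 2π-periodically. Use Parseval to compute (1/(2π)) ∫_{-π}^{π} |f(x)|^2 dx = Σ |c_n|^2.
Σ |c_n|^2 = 41/2

Expand |f|^2 and use orthogonality of {sin(nx), cos(mx)} on [-π, π]:
  ∫_{-π}^{π} sin(nx)^2 dx = π, ∫ cos(mx)^2 dx = π, and cross terms integrate to 0.
So ∫_{-π}^{π} f(x)^2 dx = 5^2 · π + 4^2 · π = (25 + 16)π.
Divide by 2π: (25 + 16)/2 = 41/2.
By Parseval, this equals Σ |c_n|^2.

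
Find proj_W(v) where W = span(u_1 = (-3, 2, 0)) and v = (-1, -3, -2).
proj_W(v) = (9/13, -6/13, 0)

Set up U = [u_1 | ... | u_1] ∈ R^(3×1). The projector onto W = col(U) is P = U (U^T U)^(-1) U^T.
Compute U^T U =
  [13],
and U^T v = (-3).
Solve U^T U · c = U^T v for the coefficients: c = (-3/13). The projection is proj_W(v) = U c.
Check: (v - proj_W(v)) · u_1 = 0  (should be 0).
Result: proj_W(v) = (9/13, -6/13, 0).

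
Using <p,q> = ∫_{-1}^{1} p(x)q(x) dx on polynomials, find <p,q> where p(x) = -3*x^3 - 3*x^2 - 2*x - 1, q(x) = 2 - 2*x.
<p,q> = -44/15

Expand the product: p(x)·q(x) = 6*x^4 - 2*x^2 - 2*x - 2.
∫_{-1}^{1} of each monomial x^k gives [2/(k+1) if k even, 0 if k odd]. Integrating term-by-term (or equivalently evaluating the antiderivative F(x) = 6*x^5/5 - 2*x^3/3 - x^2 - 2*x at the endpoints):
  F(1) − F(−1) = -37/15 − (7/15) = -44/15.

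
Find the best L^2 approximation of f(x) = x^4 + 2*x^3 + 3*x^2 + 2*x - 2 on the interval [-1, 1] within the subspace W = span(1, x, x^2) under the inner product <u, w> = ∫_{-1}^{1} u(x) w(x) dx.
g(x) = 27*x^2/7 + 16*x/5 - 73/35

The best approximation g ∈ W is the orthogonal projection of f onto W. Writing g = a_0 + a_1 x + a_2 x^2, the coefficients solve the normal equations G · a = b where
  G_{ij} = <φ_i, φ_j> and b_i = <f, φ_i>, with φ_0 = 1, φ_1 = x, φ_2 = x^2.
G =
  [2, 0, 2/3]
  [0, 2/3, 0]
  [2/3, 0, 2/5],
b = (-8/5, 32/15, 16/105).
Solving gives a_0 = -73/35, a_1 = 16/5, a_2 = 27/7, so
  g(x) = 27*x^2/7 + 16*x/5 - 73/35.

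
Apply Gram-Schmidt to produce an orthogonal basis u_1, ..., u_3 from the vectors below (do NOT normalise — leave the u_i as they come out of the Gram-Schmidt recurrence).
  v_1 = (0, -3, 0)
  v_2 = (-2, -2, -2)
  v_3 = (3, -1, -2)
Orthogonal basis:
  u_1 = (0, -3, 0)
  u_2 = (-2, 0, -2)
  u_3 = (5/2, 0, -5/2)

Apply the Gram-Schmidt recurrence
  u_1 = v_1
  u_i = v_i − Σ_{j<i} ((v_i · u_j) / (u_j · u_j)) · u_j.

Step by step this gives:
  u_1 = (0, -3, 0)
  u_2 = (-2, 0, -2)
  u_3 = (5/2, 0, -5/2)

Orthogonality check:
  u_2 · u_1 = 0 (should be 0)
  u_3 · u_1 = 0 (should be 0)
  u_3 · u_2 = 0 (should be 0)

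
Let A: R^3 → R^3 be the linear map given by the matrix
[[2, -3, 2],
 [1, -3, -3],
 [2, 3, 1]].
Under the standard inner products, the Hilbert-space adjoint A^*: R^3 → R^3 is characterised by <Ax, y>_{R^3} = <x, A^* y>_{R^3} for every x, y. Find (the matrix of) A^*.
A^* = A^T =
[[2, 1, 2],
 [-3, -3, 3],
 [2, -3, 1]]

For real matrices with standard dot products, the defining identity <Ax, y> = <x, A^* y> gives (Ax)^T y = x^T (A^*) y, i.e. x^T A^T y = x^T (A^*) y. Since this holds for all x, y, we must have A^* = A^T. Therefore
A^* =
[[2, 1, 2],
 [-3, -3, 3],
 [2, -3, 1]].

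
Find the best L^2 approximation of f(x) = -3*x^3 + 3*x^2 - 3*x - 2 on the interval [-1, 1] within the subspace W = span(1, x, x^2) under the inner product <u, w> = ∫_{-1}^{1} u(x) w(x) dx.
g(x) = 3*x^2 - 24*x/5 - 2

The best approximation g ∈ W is the orthogonal projection of f onto W. Writing g = a_0 + a_1 x + a_2 x^2, the coefficients solve the normal equations G · a = b where
  G_{ij} = <φ_i, φ_j> and b_i = <f, φ_i>, with φ_0 = 1, φ_1 = x, φ_2 = x^2.
G =
  [2, 0, 2/3]
  [0, 2/3, 0]
  [2/3, 0, 2/5],
b = (-2, -16/5, -2/15).
Solving gives a_0 = -2, a_1 = -24/5, a_2 = 3, so
  g(x) = 3*x^2 - 24*x/5 - 2.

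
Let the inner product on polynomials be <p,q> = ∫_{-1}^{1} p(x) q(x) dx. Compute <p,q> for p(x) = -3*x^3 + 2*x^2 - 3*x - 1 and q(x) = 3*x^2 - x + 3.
<p,q> = 8/5

Expand the product: p(x)·q(x) = -9*x^5 + 9*x^4 - 20*x^3 + 6*x^2 - 8*x - 3.
∫_{-1}^{1} of each monomial x^k gives [2/(k+1) if k even, 0 if k odd]. Integrating term-by-term (or equivalently evaluating the antiderivative F(x) = -3*x^6/2 + 9*x^5/5 - 5*x^4 + 2*x^3 - 4*x^2 - 3*x at the endpoints):
  F(1) − F(−1) = -97/10 − (-113/10) = 8/5.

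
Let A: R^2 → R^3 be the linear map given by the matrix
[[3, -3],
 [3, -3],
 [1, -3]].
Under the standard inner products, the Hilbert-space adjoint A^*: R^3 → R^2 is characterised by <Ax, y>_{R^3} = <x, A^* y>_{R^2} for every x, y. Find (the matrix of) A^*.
A^* = A^T =
[[3, 3, 1],
 [-3, -3, -3]]

For real matrices with standard dot products, the defining identity <Ax, y> = <x, A^* y> gives (Ax)^T y = x^T (A^*) y, i.e. x^T A^T y = x^T (A^*) y. Since this holds for all x, y, we must have A^* = A^T. Therefore
A^* =
[[3, 3, 1],
 [-3, -3, -3]].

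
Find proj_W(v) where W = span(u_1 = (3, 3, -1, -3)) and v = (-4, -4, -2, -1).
proj_W(v) = (-57/28, -57/28, 19/28, 57/28)

Set up U = [u_1 | ... | u_1] ∈ R^(4×1). The projector onto W = col(U) is P = U (U^T U)^(-1) U^T.
Compute U^T U =
  [28],
and U^T v = (-19).
Solve U^T U · c = U^T v for the coefficients: c = (-19/28). The projection is proj_W(v) = U c.
Check: (v - proj_W(v)) · u_1 = 0  (should be 0).
Result: proj_W(v) = (-57/28, -57/28, 19/28, 57/28).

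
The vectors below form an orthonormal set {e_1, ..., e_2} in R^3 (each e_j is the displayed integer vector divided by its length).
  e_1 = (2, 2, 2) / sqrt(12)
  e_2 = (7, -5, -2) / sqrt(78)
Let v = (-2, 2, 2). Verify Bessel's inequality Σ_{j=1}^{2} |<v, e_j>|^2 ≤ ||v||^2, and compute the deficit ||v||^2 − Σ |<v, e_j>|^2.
Σ |<v, e_j>|^2 = 148/13; ||v||^2 = 12; deficit = 8/13

Write each e_j = u_j / sqrt(<u_j, u_j>) where u_j is the displayed integer vector. Then <v, e_j> = <v, u_j> / sqrt(<u_j, u_j>), so |<v, e_j>|^2 = <v, u_j>^2 / <u_j, u_j>.
Coefficients: <v, e_1> = 4/sqrt(12), <v, e_2> = -28/sqrt(78).
Square and sum: Σ |<v, e_j>|^2 = 148/13.
Compute ||v||^2 = v·v = 12.
Deficit = 12 − 148/13 = 8/13 ≥ 0, confirming Bessel's inequality. (The deficit equals ||v − Σ <v,e_j> e_j||^2, the squared distance from v to span{e_j}.)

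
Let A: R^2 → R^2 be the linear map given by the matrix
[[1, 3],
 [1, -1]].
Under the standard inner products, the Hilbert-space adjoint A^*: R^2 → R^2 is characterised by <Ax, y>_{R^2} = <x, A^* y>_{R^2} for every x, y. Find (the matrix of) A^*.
A^* = A^T =
[[1, 1],
 [3, -1]]

For real matrices with standard dot products, the defining identity <Ax, y> = <x, A^* y> gives (Ax)^T y = x^T (A^*) y, i.e. x^T A^T y = x^T (A^*) y. Since this holds for all x, y, we must have A^* = A^T. Therefore
A^* =
[[1, 1],
 [3, -1]].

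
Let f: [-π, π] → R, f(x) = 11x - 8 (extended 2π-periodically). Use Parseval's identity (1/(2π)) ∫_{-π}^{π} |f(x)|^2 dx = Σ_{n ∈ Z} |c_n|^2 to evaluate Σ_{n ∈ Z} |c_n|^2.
Σ |c_n|^2 = 121π^2/3 + 64

Expand and integrate term by term over [-π, π]:
  ∫ (11x)^2 dx = 121·(2π^3/3); ∫ 2·11·(-8)·x dx = 0 (odd integrand); ∫ (-8)^2 dx = 64·2π.
So (1/(2π)) ∫_{-π}^{π} (11x - 8)^2 dx = 121π^2/3 + 64 = 121π^2/3 + 64.
Parseval ⇒ Σ |c_n|^2 = 121π^2/3 + 64.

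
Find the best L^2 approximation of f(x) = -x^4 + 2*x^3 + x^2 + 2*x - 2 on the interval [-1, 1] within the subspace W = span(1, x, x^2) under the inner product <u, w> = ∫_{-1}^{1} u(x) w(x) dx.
g(x) = x^2/7 + 16*x/5 - 67/35

The best approximation g ∈ W is the orthogonal projection of f onto W. Writing g = a_0 + a_1 x + a_2 x^2, the coefficients solve the normal equations G · a = b where
  G_{ij} = <φ_i, φ_j> and b_i = <f, φ_i>, with φ_0 = 1, φ_1 = x, φ_2 = x^2.
G =
  [2, 0, 2/3]
  [0, 2/3, 0]
  [2/3, 0, 2/5],
b = (-56/15, 32/15, -128/105).
Solving gives a_0 = -67/35, a_1 = 16/5, a_2 = 1/7, so
  g(x) = x^2/7 + 16*x/5 - 67/35.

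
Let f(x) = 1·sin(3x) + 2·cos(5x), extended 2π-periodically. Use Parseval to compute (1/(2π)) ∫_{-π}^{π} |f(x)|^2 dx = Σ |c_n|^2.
Σ |c_n|^2 = 5/2

Expand |f|^2 and use orthogonality of {sin(nx), cos(mx)} on [-π, π]:
  ∫_{-π}^{π} sin(nx)^2 dx = π, ∫ cos(mx)^2 dx = π, and cross terms integrate to 0.
So ∫_{-π}^{π} f(x)^2 dx = 1^2 · π + 2^2 · π = (1 + 4)π.
Divide by 2π: (1 + 4)/2 = 5/2.
By Parseval, this equals Σ |c_n|^2.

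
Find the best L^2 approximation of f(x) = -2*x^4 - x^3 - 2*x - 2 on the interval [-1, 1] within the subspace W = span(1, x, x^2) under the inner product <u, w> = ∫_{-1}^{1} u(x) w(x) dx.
g(x) = -12*x^2/7 - 13*x/5 - 64/35

The best approximation g ∈ W is the orthogonal projection of f onto W. Writing g = a_0 + a_1 x + a_2 x^2, the coefficients solve the normal equations G · a = b where
  G_{ij} = <φ_i, φ_j> and b_i = <f, φ_i>, with φ_0 = 1, φ_1 = x, φ_2 = x^2.
G =
  [2, 0, 2/3]
  [0, 2/3, 0]
  [2/3, 0, 2/5],
b = (-24/5, -26/15, -40/21).
Solving gives a_0 = -64/35, a_1 = -13/5, a_2 = -12/7, so
  g(x) = -12*x^2/7 - 13*x/5 - 64/35.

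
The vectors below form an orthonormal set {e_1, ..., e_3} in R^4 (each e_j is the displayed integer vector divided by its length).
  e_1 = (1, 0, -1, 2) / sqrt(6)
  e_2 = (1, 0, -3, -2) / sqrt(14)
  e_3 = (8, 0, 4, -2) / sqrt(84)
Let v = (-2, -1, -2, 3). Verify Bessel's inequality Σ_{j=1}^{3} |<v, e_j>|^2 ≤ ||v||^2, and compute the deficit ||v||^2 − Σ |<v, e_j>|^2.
Σ |<v, e_j>|^2 = 17; ||v||^2 = 18; deficit = 1

Write each e_j = u_j / sqrt(<u_j, u_j>) where u_j is the displayed integer vector. Then <v, e_j> = <v, u_j> / sqrt(<u_j, u_j>), so |<v, e_j>|^2 = <v, u_j>^2 / <u_j, u_j>.
Coefficients: <v, e_1> = 6/sqrt(6), <v, e_2> = -2/sqrt(14), <v, e_3> = -30/sqrt(84).
Square and sum: Σ |<v, e_j>|^2 = 17.
Compute ||v||^2 = v·v = 18.
Deficit = 18 − 17 = 1 ≥ 0, confirming Bessel's inequality. (The deficit equals ||v − Σ <v,e_j> e_j||^2, the squared distance from v to span{e_j}.)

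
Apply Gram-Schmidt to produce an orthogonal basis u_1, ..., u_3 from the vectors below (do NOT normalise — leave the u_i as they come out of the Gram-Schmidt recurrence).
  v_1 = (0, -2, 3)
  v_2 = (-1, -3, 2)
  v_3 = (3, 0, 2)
Orthogonal basis:
  u_1 = (0, -2, 3)
  u_2 = (-1, -15/13, -10/13)
  u_3 = (55/38, -33/38, -11/19)

Apply the Gram-Schmidt recurrence
  u_1 = v_1
  u_i = v_i − Σ_{j<i} ((v_i · u_j) / (u_j · u_j)) · u_j.

Step by step this gives:
  u_1 = (0, -2, 3)
  u_2 = (-1, -15/13, -10/13)
  u_3 = (55/38, -33/38, -11/19)

Orthogonality check:
  u_2 · u_1 = 0 (should be 0)
  u_3 · u_1 = 0 (should be 0)
  u_3 · u_2 = 0 (should be 0)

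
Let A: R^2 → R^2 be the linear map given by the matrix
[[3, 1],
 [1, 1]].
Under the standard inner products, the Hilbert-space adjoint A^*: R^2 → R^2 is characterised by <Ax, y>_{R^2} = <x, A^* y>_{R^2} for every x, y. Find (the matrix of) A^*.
A^* = A^T =
[[3, 1],
 [1, 1]]

For real matrices with standard dot products, the defining identity <Ax, y> = <x, A^* y> gives (Ax)^T y = x^T (A^*) y, i.e. x^T A^T y = x^T (A^*) y. Since this holds for all x, y, we must have A^* = A^T. Therefore
A^* =
[[3, 1],
 [1, 1]].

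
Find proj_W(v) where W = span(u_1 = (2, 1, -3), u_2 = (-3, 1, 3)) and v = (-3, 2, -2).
proj_W(v) = (-39/35, 103/35, -3/7)

Set up U = [u_1 | ... | u_2] ∈ R^(3×2). The projector onto W = col(U) is P = U (U^T U)^(-1) U^T.
Compute U^T U =
  [14, -14]
  [-14, 19],
and U^T v = (2, 5).
Solve U^T U · c = U^T v for the coefficients: c = (54/35, 7/5). The projection is proj_W(v) = U c.
Check: (v - proj_W(v)) · u_1 = 0  (should be 0).
Check: (v - proj_W(v)) · u_2 = 0  (should be 0).
Result: proj_W(v) = (-39/35, 103/35, -3/7).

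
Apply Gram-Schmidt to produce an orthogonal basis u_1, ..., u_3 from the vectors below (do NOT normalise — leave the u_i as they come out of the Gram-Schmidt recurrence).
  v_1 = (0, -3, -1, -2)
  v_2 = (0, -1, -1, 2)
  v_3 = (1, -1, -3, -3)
Orthogonal basis:
  u_1 = (0, -3, -1, -2)
  u_2 = (0, -1, -1, 2)
  u_3 = (1, 26/21, -52/21, -13/21)

Apply the Gram-Schmidt recurrence
  u_1 = v_1
  u_i = v_i − Σ_{j<i} ((v_i · u_j) / (u_j · u_j)) · u_j.

Step by step this gives:
  u_1 = (0, -3, -1, -2)
  u_2 = (0, -1, -1, 2)
  u_3 = (1, 26/21, -52/21, -13/21)

Orthogonality check:
  u_2 · u_1 = 0 (should be 0)
  u_3 · u_1 = 0 (should be 0)
  u_3 · u_2 = 0 (should be 0)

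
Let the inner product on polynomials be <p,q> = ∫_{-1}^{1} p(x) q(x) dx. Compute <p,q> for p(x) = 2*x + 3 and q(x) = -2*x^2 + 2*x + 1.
<p,q> = 14/3

Expand the product: p(x)·q(x) = -4*x^3 - 2*x^2 + 8*x + 3.
∫_{-1}^{1} of each monomial x^k gives [2/(k+1) if k even, 0 if k odd]. Integrating term-by-term (or equivalently evaluating the antiderivative F(x) = -x^4 - 2*x^3/3 + 4*x^2 + 3*x at the endpoints):
  F(1) − F(−1) = 16/3 − (2/3) = 14/3.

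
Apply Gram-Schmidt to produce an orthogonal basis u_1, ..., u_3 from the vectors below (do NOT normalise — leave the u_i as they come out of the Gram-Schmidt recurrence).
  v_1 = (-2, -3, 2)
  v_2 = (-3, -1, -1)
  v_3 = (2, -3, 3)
Orthogonal basis:
  u_1 = (-2, -3, 2)
  u_2 = (-37/17, 4/17, -31/17)
  u_3 = (65/138, -52/69, -91/138)

Apply the Gram-Schmidt recurrence
  u_1 = v_1
  u_i = v_i − Σ_{j<i} ((v_i · u_j) / (u_j · u_j)) · u_j.

Step by step this gives:
  u_1 = (-2, -3, 2)
  u_2 = (-37/17, 4/17, -31/17)
  u_3 = (65/138, -52/69, -91/138)

Orthogonality check:
  u_2 · u_1 = 0 (should be 0)
  u_3 · u_1 = 0 (should be 0)
  u_3 · u_2 = 0 (should be 0)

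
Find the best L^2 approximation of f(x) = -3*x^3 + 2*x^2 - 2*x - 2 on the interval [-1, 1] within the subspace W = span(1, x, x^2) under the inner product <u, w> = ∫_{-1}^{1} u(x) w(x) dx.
g(x) = 2*x^2 - 19*x/5 - 2

The best approximation g ∈ W is the orthogonal projection of f onto W. Writing g = a_0 + a_1 x + a_2 x^2, the coefficients solve the normal equations G · a = b where
  G_{ij} = <φ_i, φ_j> and b_i = <f, φ_i>, with φ_0 = 1, φ_1 = x, φ_2 = x^2.
G =
  [2, 0, 2/3]
  [0, 2/3, 0]
  [2/3, 0, 2/5],
b = (-8/3, -38/15, -8/15).
Solving gives a_0 = -2, a_1 = -19/5, a_2 = 2, so
  g(x) = 2*x^2 - 19*x/5 - 2.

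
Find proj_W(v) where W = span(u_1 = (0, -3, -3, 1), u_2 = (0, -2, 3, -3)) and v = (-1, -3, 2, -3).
proj_W(v) = (0, -588/191, 819/382, -1071/382)

Set up U = [u_1 | ... | u_2] ∈ R^(4×2). The projector onto W = col(U) is P = U (U^T U)^(-1) U^T.
Compute U^T U =
  [19, -6]
  [-6, 22],
and U^T v = (0, 21).
Solve U^T U · c = U^T v for the coefficients: c = (63/191, 399/382). The projection is proj_W(v) = U c.
Check: (v - proj_W(v)) · u_1 = 0  (should be 0).
Check: (v - proj_W(v)) · u_2 = 0  (should be 0).
Result: proj_W(v) = (0, -588/191, 819/382, -1071/382).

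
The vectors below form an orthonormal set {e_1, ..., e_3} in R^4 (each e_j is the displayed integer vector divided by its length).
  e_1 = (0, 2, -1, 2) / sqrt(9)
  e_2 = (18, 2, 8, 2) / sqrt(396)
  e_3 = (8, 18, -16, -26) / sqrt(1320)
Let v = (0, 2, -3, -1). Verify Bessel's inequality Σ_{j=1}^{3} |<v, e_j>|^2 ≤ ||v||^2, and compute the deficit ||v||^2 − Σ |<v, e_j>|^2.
Σ |<v, e_j>|^2 = 79/6; ||v||^2 = 14; deficit = 5/6

Write each e_j = u_j / sqrt(<u_j, u_j>) where u_j is the displayed integer vector. Then <v, e_j> = <v, u_j> / sqrt(<u_j, u_j>), so |<v, e_j>|^2 = <v, u_j>^2 / <u_j, u_j>.
Coefficients: <v, e_1> = 5/sqrt(9), <v, e_2> = -22/sqrt(396), <v, e_3> = 110/sqrt(1320).
Square and sum: Σ |<v, e_j>|^2 = 79/6.
Compute ||v||^2 = v·v = 14.
Deficit = 14 − 79/6 = 5/6 ≥ 0, confirming Bessel's inequality. (The deficit equals ||v − Σ <v,e_j> e_j||^2, the squared distance from v to span{e_j}.)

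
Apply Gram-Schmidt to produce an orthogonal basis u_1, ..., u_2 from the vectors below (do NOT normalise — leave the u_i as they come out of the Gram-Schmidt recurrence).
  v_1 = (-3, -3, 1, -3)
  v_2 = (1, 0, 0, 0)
Orthogonal basis:
  u_1 = (-3, -3, 1, -3)
  u_2 = (19/28, -9/28, 3/28, -9/28)

Apply the Gram-Schmidt recurrence
  u_1 = v_1
  u_i = v_i − Σ_{j<i} ((v_i · u_j) / (u_j · u_j)) · u_j.

Step by step this gives:
  u_1 = (-3, -3, 1, -3)
  u_2 = (19/28, -9/28, 3/28, -9/28)

Orthogonality check:
  u_2 · u_1 = 0 (should be 0)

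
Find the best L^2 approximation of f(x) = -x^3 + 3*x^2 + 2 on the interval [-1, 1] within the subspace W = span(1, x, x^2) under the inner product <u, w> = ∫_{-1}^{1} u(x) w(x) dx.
g(x) = 3*x^2 - 3*x/5 + 2

The best approximation g ∈ W is the orthogonal projection of f onto W. Writing g = a_0 + a_1 x + a_2 x^2, the coefficients solve the normal equations G · a = b where
  G_{ij} = <φ_i, φ_j> and b_i = <f, φ_i>, with φ_0 = 1, φ_1 = x, φ_2 = x^2.
G =
  [2, 0, 2/3]
  [0, 2/3, 0]
  [2/3, 0, 2/5],
b = (6, -2/5, 38/15).
Solving gives a_0 = 2, a_1 = -3/5, a_2 = 3, so
  g(x) = 3*x^2 - 3*x/5 + 2.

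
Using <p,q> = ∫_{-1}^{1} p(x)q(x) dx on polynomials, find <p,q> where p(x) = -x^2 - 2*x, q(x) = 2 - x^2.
<p,q> = -14/15

Expand the product: p(x)·q(x) = x^4 + 2*x^3 - 2*x^2 - 4*x.
∫_{-1}^{1} of each monomial x^k gives [2/(k+1) if k even, 0 if k odd]. Integrating term-by-term (or equivalently evaluating the antiderivative F(x) = x^5/5 + x^4/2 - 2*x^3/3 - 2*x^2 at the endpoints):
  F(1) − F(−1) = -59/30 − (-31/30) = -14/15.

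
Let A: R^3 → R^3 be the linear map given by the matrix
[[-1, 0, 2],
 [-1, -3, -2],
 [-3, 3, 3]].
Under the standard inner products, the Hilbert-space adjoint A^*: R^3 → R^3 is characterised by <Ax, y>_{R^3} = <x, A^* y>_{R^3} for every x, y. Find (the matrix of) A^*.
A^* = A^T =
[[-1, -1, -3],
 [0, -3, 3],
 [2, -2, 3]]

For real matrices with standard dot products, the defining identity <Ax, y> = <x, A^* y> gives (Ax)^T y = x^T (A^*) y, i.e. x^T A^T y = x^T (A^*) y. Since this holds for all x, y, we must have A^* = A^T. Therefore
A^* =
[[-1, -1, -3],
 [0, -3, 3],
 [2, -2, 3]].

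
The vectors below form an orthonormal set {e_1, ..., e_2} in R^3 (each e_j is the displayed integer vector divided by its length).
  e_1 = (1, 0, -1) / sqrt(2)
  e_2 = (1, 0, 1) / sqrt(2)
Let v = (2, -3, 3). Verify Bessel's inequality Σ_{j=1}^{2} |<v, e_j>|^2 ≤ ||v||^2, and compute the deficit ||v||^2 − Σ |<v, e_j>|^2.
Σ |<v, e_j>|^2 = 13; ||v||^2 = 22; deficit = 9

Write each e_j = u_j / sqrt(<u_j, u_j>) where u_j is the displayed integer vector. Then <v, e_j> = <v, u_j> / sqrt(<u_j, u_j>), so |<v, e_j>|^2 = <v, u_j>^2 / <u_j, u_j>.
Coefficients: <v, e_1> = -1/sqrt(2), <v, e_2> = 5/sqrt(2).
Square and sum: Σ |<v, e_j>|^2 = 13.
Compute ||v||^2 = v·v = 22.
Deficit = 22 − 13 = 9 ≥ 0, confirming Bessel's inequality. (The deficit equals ||v − Σ <v,e_j> e_j||^2, the squared distance from v to span{e_j}.)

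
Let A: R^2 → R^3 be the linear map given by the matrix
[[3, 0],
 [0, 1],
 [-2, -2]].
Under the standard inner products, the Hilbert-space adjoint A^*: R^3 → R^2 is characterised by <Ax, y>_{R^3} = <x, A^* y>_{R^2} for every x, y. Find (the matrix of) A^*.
A^* = A^T =
[[3, 0, -2],
 [0, 1, -2]]

For real matrices with standard dot products, the defining identity <Ax, y> = <x, A^* y> gives (Ax)^T y = x^T (A^*) y, i.e. x^T A^T y = x^T (A^*) y. Since this holds for all x, y, we must have A^* = A^T. Therefore
A^* =
[[3, 0, -2],
 [0, 1, -2]].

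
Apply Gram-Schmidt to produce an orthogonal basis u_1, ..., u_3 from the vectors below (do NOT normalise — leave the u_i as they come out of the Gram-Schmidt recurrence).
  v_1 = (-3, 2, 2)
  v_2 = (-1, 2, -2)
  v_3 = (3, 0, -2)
Orthogonal basis:
  u_1 = (-3, 2, 2)
  u_2 = (-8/17, 28/17, -40/17)
  u_3 = (8/9, 8/9, 4/9)

Apply the Gram-Schmidt recurrence
  u_1 = v_1
  u_i = v_i − Σ_{j<i} ((v_i · u_j) / (u_j · u_j)) · u_j.

Step by step this gives:
  u_1 = (-3, 2, 2)
  u_2 = (-8/17, 28/17, -40/17)
  u_3 = (8/9, 8/9, 4/9)

Orthogonality check:
  u_2 · u_1 = 0 (should be 0)
  u_3 · u_1 = 0 (should be 0)
  u_3 · u_2 = 0 (should be 0)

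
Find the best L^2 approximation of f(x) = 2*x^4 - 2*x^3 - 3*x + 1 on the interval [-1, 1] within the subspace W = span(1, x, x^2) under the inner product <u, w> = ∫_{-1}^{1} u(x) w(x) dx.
g(x) = 12*x^2/7 - 21*x/5 + 29/35

The best approximation g ∈ W is the orthogonal projection of f onto W. Writing g = a_0 + a_1 x + a_2 x^2, the coefficients solve the normal equations G · a = b where
  G_{ij} = <φ_i, φ_j> and b_i = <f, φ_i>, with φ_0 = 1, φ_1 = x, φ_2 = x^2.
G =
  [2, 0, 2/3]
  [0, 2/3, 0]
  [2/3, 0, 2/5],
b = (14/5, -14/5, 26/21).
Solving gives a_0 = 29/35, a_1 = -21/5, a_2 = 12/7, so
  g(x) = 12*x^2/7 - 21*x/5 + 29/35.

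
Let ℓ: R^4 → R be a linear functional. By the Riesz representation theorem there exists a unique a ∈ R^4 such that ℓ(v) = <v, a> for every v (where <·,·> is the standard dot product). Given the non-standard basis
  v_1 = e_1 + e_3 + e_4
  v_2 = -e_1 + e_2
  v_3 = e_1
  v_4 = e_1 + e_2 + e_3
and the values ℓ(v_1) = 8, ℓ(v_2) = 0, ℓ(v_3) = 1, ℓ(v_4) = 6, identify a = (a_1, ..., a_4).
a = (1, 1, 4, 3)

Write a = (a_1, ..., a_4) in the standard basis. For each basis vector v_i, ℓ(v_i) = <v_i, a> is a linear equation in the a_j's. Collect the n equations into a matrix system V a = ℓ, where row i of V is v_i (expressed in the standard basis). Since V is invertible (lower-triangular with 1s on the diagonal, up to permutation), solve by back-substitution:
  V =
[[1, 0, 1, 1],
 [-1, 1, 0, 0],
 [1, 0, 0, 0],
 [1, 1, 1, 0]]
  V a = (8, 0, 1, 6)
Solving gives a = (1, 1, 4, 3).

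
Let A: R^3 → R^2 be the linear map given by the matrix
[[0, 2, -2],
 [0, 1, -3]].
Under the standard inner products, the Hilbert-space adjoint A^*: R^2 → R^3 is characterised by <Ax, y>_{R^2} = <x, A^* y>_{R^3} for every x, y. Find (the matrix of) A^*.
A^* = A^T =
[[0, 0],
 [2, 1],
 [-2, -3]]

For real matrices with standard dot products, the defining identity <Ax, y> = <x, A^* y> gives (Ax)^T y = x^T (A^*) y, i.e. x^T A^T y = x^T (A^*) y. Since this holds for all x, y, we must have A^* = A^T. Therefore
A^* =
[[0, 0],
 [2, 1],
 [-2, -3]].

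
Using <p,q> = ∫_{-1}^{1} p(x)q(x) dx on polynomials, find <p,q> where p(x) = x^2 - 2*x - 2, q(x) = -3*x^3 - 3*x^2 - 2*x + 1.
<p,q> = 68/15

Expand the product: p(x)·q(x) = -3*x^5 + 3*x^4 + 10*x^3 + 11*x^2 + 2*x - 2.
∫_{-1}^{1} of each monomial x^k gives [2/(k+1) if k even, 0 if k odd]. Integrating term-by-term (or equivalently evaluating the antiderivative F(x) = -x^6/2 + 3*x^5/5 + 5*x^4/2 + 11*x^3/3 + x^2 - 2*x at the endpoints):
  F(1) − F(−1) = 79/15 − (11/15) = 68/15.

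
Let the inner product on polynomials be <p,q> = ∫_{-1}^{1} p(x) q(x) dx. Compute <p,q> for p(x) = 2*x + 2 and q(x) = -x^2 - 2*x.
<p,q> = -4

Expand the product: p(x)·q(x) = -2*x^3 - 6*x^2 - 4*x.
∫_{-1}^{1} of each monomial x^k gives [2/(k+1) if k even, 0 if k odd]. Integrating term-by-term (or equivalently evaluating the antiderivative F(x) = -x^4/2 - 2*x^3 - 2*x^2 at the endpoints):
  F(1) − F(−1) = -9/2 − (-1/2) = -4.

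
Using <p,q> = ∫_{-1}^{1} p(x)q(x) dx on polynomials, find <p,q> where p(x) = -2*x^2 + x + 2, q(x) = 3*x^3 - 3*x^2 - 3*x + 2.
<p,q> = 44/15

Expand the product: p(x)·q(x) = -6*x^5 + 9*x^4 + 9*x^3 - 13*x^2 - 4*x + 4.
∫_{-1}^{1} of each monomial x^k gives [2/(k+1) if k even, 0 if k odd]. Integrating term-by-term (or equivalently evaluating the antiderivative F(x) = -x^6 + 9*x^5/5 + 9*x^4/4 - 13*x^3/3 - 2*x^2 + 4*x at the endpoints):
  F(1) − F(−1) = 43/60 − (-133/60) = 44/15.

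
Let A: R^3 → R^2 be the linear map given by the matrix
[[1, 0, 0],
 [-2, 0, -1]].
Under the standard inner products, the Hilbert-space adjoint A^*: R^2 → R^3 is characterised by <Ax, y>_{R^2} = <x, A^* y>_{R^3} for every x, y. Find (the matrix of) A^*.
A^* = A^T =
[[1, -2],
 [0, 0],
 [0, -1]]

For real matrices with standard dot products, the defining identity <Ax, y> = <x, A^* y> gives (Ax)^T y = x^T (A^*) y, i.e. x^T A^T y = x^T (A^*) y. Since this holds for all x, y, we must have A^* = A^T. Therefore
A^* =
[[1, -2],
 [0, 0],
 [0, -1]].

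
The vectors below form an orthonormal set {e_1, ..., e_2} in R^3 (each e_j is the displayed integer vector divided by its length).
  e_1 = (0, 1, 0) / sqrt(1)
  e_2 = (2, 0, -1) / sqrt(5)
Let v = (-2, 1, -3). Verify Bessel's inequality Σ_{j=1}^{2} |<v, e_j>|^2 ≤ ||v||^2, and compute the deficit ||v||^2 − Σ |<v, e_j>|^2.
Σ |<v, e_j>|^2 = 6/5; ||v||^2 = 14; deficit = 64/5

Write each e_j = u_j / sqrt(<u_j, u_j>) where u_j is the displayed integer vector. Then <v, e_j> = <v, u_j> / sqrt(<u_j, u_j>), so |<v, e_j>|^2 = <v, u_j>^2 / <u_j, u_j>.
Coefficients: <v, e_1> = 1/sqrt(1), <v, e_2> = -1/sqrt(5).
Square and sum: Σ |<v, e_j>|^2 = 6/5.
Compute ||v||^2 = v·v = 14.
Deficit = 14 − 6/5 = 64/5 ≥ 0, confirming Bessel's inequality. (The deficit equals ||v − Σ <v,e_j> e_j||^2, the squared distance from v to span{e_j}.)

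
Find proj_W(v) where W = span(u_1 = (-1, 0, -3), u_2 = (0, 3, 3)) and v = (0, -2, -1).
proj_W(v) = (3/11, -21/11, -12/11)

Set up U = [u_1 | ... | u_2] ∈ R^(3×2). The projector onto W = col(U) is P = U (U^T U)^(-1) U^T.
Compute U^T U =
  [10, -9]
  [-9, 18],
and U^T v = (3, -9).
Solve U^T U · c = U^T v for the coefficients: c = (-3/11, -7/11). The projection is proj_W(v) = U c.
Check: (v - proj_W(v)) · u_1 = 0  (should be 0).
Check: (v - proj_W(v)) · u_2 = 0  (should be 0).
Result: proj_W(v) = (3/11, -21/11, -12/11).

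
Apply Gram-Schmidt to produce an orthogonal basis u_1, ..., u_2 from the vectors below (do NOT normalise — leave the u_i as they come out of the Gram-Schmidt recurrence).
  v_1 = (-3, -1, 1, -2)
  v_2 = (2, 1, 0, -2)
Orthogonal basis:
  u_1 = (-3, -1, 1, -2)
  u_2 = (7/5, 4/5, 1/5, -12/5)

Apply the Gram-Schmidt recurrence
  u_1 = v_1
  u_i = v_i − Σ_{j<i} ((v_i · u_j) / (u_j · u_j)) · u_j.

Step by step this gives:
  u_1 = (-3, -1, 1, -2)
  u_2 = (7/5, 4/5, 1/5, -12/5)

Orthogonality check:
  u_2 · u_1 = 0 (should be 0)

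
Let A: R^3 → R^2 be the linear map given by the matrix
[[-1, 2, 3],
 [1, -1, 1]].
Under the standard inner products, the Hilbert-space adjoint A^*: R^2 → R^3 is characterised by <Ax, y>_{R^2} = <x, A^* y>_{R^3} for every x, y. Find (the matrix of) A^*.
A^* = A^T =
[[-1, 1],
 [2, -1],
 [3, 1]]

For real matrices with standard dot products, the defining identity <Ax, y> = <x, A^* y> gives (Ax)^T y = x^T (A^*) y, i.e. x^T A^T y = x^T (A^*) y. Since this holds for all x, y, we must have A^* = A^T. Therefore
A^* =
[[-1, 1],
 [2, -1],
 [3, 1]].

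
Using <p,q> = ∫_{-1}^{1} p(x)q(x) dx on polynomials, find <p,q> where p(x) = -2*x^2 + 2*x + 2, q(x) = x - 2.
<p,q> = -4

Expand the product: p(x)·q(x) = -2*x^3 + 6*x^2 - 2*x - 4.
∫_{-1}^{1} of each monomial x^k gives [2/(k+1) if k even, 0 if k odd]. Integrating term-by-term (or equivalently evaluating the antiderivative F(x) = -x^4/2 + 2*x^3 - x^2 - 4*x at the endpoints):
  F(1) − F(−1) = -7/2 − (1/2) = -4.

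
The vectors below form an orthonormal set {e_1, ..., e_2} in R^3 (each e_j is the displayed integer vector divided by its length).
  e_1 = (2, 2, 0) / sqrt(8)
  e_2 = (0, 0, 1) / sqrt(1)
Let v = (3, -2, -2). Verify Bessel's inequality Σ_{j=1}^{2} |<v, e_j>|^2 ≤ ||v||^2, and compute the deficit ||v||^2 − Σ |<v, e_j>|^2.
Σ |<v, e_j>|^2 = 9/2; ||v||^2 = 17; deficit = 25/2

Write each e_j = u_j / sqrt(<u_j, u_j>) where u_j is the displayed integer vector. Then <v, e_j> = <v, u_j> / sqrt(<u_j, u_j>), so |<v, e_j>|^2 = <v, u_j>^2 / <u_j, u_j>.
Coefficients: <v, e_1> = 2/sqrt(8), <v, e_2> = -2/sqrt(1).
Square and sum: Σ |<v, e_j>|^2 = 9/2.
Compute ||v||^2 = v·v = 17.
Deficit = 17 − 9/2 = 25/2 ≥ 0, confirming Bessel's inequality. (The deficit equals ||v − Σ <v,e_j> e_j||^2, the squared distance from v to span{e_j}.)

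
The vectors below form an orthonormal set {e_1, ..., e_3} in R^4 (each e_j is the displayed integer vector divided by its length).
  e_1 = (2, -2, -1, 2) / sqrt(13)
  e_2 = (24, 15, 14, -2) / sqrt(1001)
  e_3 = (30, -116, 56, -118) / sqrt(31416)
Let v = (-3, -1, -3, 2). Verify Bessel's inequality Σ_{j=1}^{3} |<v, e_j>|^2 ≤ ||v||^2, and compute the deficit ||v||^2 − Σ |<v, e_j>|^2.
Σ |<v, e_j>|^2 = 779/34; ||v||^2 = 23; deficit = 3/34

Write each e_j = u_j / sqrt(<u_j, u_j>) where u_j is the displayed integer vector. Then <v, e_j> = <v, u_j> / sqrt(<u_j, u_j>), so |<v, e_j>|^2 = <v, u_j>^2 / <u_j, u_j>.
Coefficients: <v, e_1> = 3/sqrt(13), <v, e_2> = -133/sqrt(1001), <v, e_3> = -378/sqrt(31416).
Square and sum: Σ |<v, e_j>|^2 = 779/34.
Compute ||v||^2 = v·v = 23.
Deficit = 23 − 779/34 = 3/34 ≥ 0, confirming Bessel's inequality. (The deficit equals ||v − Σ <v,e_j> e_j||^2, the squared distance from v to span{e_j}.)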